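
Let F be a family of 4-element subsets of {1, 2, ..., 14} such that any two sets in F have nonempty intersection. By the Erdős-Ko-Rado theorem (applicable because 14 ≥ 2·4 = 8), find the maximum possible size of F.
max |F| = C(13, 3) = 286

Erdős-Ko-Rado (1961): when n ≥ 2k, max |F| = C(n−1, k−1). The bound is attained by the star {A : i ∈ A} for any fixed i ∈ [n]. Here C(14−1, 4−1) = C(13, 3) = 286.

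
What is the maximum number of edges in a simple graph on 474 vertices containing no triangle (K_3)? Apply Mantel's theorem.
ex(474, K_3) = ⌊474^2/4⌋ = 56169

Mantel (1907): a triangle-free graph on n vertices has at most ⌊n^2/4⌋ edges, with equality for the complete bipartite graph K_{⌊n/2⌋, ⌈n/2⌉}. For n = 474: ⌊474^2/4⌋ = ⌊224676/4⌋ = 56169. The extremal graph is K_{237, 237}, which has 237·237 = 56169 edges.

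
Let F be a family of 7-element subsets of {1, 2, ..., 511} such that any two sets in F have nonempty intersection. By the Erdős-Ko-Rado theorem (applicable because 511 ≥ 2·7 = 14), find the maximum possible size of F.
max |F| = C(510, 6) = 23728431347335

The Erdős-Ko-Rado theorem states: for n ≥ 2k, an intersecting family of k-subsets of an n-element set has size at most C(n − 1, k − 1), with equality for 'star' families {A ⊆ [n] : |A| = k, i ∈ A} (fix an element i). For n = 511, k = 7: C(510, 6) = 23728431347335.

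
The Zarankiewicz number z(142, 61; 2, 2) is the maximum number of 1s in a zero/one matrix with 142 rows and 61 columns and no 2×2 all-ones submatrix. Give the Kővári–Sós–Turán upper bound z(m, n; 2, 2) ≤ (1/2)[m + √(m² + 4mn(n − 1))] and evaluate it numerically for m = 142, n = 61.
z(142, 61; 2, 2) ≤ (1/2)[142 + √(142² + 4·142·61·60)] = (1/2)[142 + √2099044] = 795.4039

Kővári–Sós–Turán: let r_1, ..., r_142 be the row sums and z = Σ r_i the total number of 1s. Each pair of columns can share at most one row with both entries 1 (else a 2×2 all-ones block appears), so Σ_i C(r_i, 2) ≤ C(61, 2) = 1830. By convexity Σ_i C(r_i, 2) ≥ 142·C(z/142, 2) = z(z − 142)/(2·142), giving z² − 142z − 142·61·60 ≤ 0 and hence z ≤ (1/2)[142 + √(20164 + 4·519720)] = (1/2)[142 + √2099044] ≈ (1/2)(142 + 1448.8078) = 795.4039.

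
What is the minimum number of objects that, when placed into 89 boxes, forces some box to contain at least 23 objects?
n = (23 − 1)·89 + 1 = 1959

By the generalised pigeonhole principle, to guarantee some box contains ≥ r objects we need more than (r − 1) · k objects total. Threshold: n = (r − 1) · k + 1. With r = 23 and k = 89: n = 22 · 89 + 1 = 1958 + 1 = 1959. For n = 1958 = 22 · 89, we can put exactly 22 objects in every box, avoiding 23 in any single one — so 1959 is tight.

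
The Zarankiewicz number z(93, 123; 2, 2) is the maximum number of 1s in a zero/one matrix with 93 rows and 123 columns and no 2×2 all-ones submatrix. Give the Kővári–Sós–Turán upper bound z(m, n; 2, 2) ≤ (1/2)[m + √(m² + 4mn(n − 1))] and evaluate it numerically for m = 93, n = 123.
z(93, 123; 2, 2) ≤ (1/2)[93 + √(93² + 4·93·123·122)] = (1/2)[93 + √5590881] = 1228.7522

Kővári–Sós–Turán: let r_1, ..., r_93 be the row sums and z = Σ r_i the total number of 1s. Each pair of columns can share at most one row with both entries 1 (else a 2×2 all-ones block appears), so Σ_i C(r_i, 2) ≤ C(123, 2) = 7503. By convexity Σ_i C(r_i, 2) ≥ 93·C(z/93, 2) = z(z − 93)/(2·93), giving z² − 93z − 93·123·122 ≤ 0 and hence z ≤ (1/2)[93 + √(8649 + 4·1395558)] = (1/2)[93 + √5590881] ≈ (1/2)(93 + 2364.5044) = 1228.7522.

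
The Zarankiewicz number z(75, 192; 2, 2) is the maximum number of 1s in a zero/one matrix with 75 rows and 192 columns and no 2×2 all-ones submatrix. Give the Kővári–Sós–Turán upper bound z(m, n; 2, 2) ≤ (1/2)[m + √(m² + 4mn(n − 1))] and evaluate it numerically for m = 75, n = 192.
z(75, 192; 2, 2) ≤ (1/2)[75 + √(75² + 4·75·192·191)] = (1/2)[75 + √11007225] = 1696.3569

Kővári–Sós–Turán: let r_1, ..., r_75 be the row sums and z = Σ r_i the total number of 1s. Each pair of columns can share at most one row with both entries 1 (else a 2×2 all-ones block appears), so Σ_i C(r_i, 2) ≤ C(192, 2) = 18336. By convexity Σ_i C(r_i, 2) ≥ 75·C(z/75, 2) = z(z − 75)/(2·75), giving z² − 75z − 75·192·191 ≤ 0 and hence z ≤ (1/2)[75 + √(5625 + 4·2750400)] = (1/2)[75 + √11007225] ≈ (1/2)(75 + 3317.7138) = 1696.3569.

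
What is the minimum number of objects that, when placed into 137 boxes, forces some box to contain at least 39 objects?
n = (39 − 1)·137 + 1 = 5207

By the generalised pigeonhole principle, to guarantee some box contains ≥ r objects we need more than (r − 1) · k objects total. Threshold: n = (r − 1) · k + 1. With r = 39 and k = 137: n = 38 · 137 + 1 = 5206 + 1 = 5207. For n = 5206 = 38 · 137, we can put exactly 38 objects in every box, avoiding 39 in any single one — so 5207 is tight.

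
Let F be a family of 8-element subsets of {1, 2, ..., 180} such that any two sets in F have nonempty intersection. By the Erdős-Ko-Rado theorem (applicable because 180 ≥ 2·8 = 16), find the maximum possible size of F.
max |F| = C(179, 7) = 1037437234460

The Erdős-Ko-Rado theorem states: for n ≥ 2k, an intersecting family of k-subsets of an n-element set has size at most C(n − 1, k − 1), with equality for 'star' families {A ⊆ [n] : |A| = k, i ∈ A} (fix an element i). For n = 180, k = 8: C(179, 7) = 1037437234460.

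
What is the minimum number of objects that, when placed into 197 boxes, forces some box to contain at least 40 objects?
n = (40 − 1)·197 + 1 = 7684

By the generalised pigeonhole principle, to guarantee some box contains ≥ r objects we need more than (r − 1) · k objects total. Threshold: n = (r − 1) · k + 1. With r = 40 and k = 197: n = 39 · 197 + 1 = 7683 + 1 = 7684. For n = 7683 = 39 · 197, we can put exactly 39 objects in every box, avoiding 40 in any single one — so 7684 is tight.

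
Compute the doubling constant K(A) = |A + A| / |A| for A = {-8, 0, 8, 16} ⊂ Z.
K = |A + A| / |A| = 7/4

Enumerate A + A = {a + b : a, b ∈ A}. With |A| = 4, there are |A|^2 = 16 ordered sum pairs; collecting distinct values, A + A = {-16, -8, 0, 8, 16, 24, 32}, so |A + A| = 7. Thus K = 7/4. Here |A + A| = 2|A| − 1 = 7, the minimum possible — so K = 7/4 is minimal, which holds iff A is an arithmetic progression.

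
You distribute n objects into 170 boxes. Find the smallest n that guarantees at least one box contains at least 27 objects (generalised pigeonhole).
n = (27 − 1)·170 + 1 = 4421

By the generalised pigeonhole principle, to guarantee some box contains ≥ r objects we need more than (r − 1) · k objects total. Threshold: n = (r − 1) · k + 1. With r = 27 and k = 170: n = 26 · 170 + 1 = 4420 + 1 = 4421. For n = 4420 = 26 · 170, we can put exactly 26 objects in every box, avoiding 27 in any single one — so 4421 is tight.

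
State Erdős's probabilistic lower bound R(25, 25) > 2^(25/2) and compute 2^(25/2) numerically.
2^(25/2) = 5792.6188; so R(25, 25) > 5792.6188

Colour each edge of K_n uniformly at random with red/blue. The expected number of monochromatic K_25 is C(n, 25) · 2 · 2^(−C(25,2)). If C(n, 25) · 2^(1 − C(25,2)) < 1, then with positive probability no monochromatic K_25 exists, so R(25, 25) > n. The standard estimate C(n, 25) ≤ n^25/25! shows this inequality holds whenever n ≤ 2^(25/2) (since 25! · 2^(C(25,2) − 1) > 2^(25^2/2) ≥ n^25). Hence R(25, 25) > 2^(25/2) = 5792.6188.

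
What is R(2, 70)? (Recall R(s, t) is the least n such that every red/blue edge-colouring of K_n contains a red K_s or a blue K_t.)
R(2, 70) = 70

R(2, k) = k for all k ≥ 2: in a 2-colouring of K_k, either some edge is red (a red K_2) or all edges are blue (a blue K_k). And K_{69} coloured all-blue has no blue K_70, so R(2, 70) > 69. Hence R(2, 70) = 70.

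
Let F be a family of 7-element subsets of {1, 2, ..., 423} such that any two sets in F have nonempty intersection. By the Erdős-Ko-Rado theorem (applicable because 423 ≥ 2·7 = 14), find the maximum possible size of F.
max |F| = C(422, 6) = 7568985974473

The Erdős-Ko-Rado theorem states: for n ≥ 2k, an intersecting family of k-subsets of an n-element set has size at most C(n − 1, k − 1), with equality for 'star' families {A ⊆ [n] : |A| = k, i ∈ A} (fix an element i). For n = 423, k = 7: C(422, 6) = 7568985974473.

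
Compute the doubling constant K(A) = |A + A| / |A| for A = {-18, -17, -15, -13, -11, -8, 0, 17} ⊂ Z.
K = |A + A| / |A| = 31/8

Enumerate A + A = {a + b : a, b ∈ A}. With |A| = 8, there are |A|^2 = 64 ordered sum pairs; collecting distinct values, A + A = {-36, -35, -34, -33, -32, -31, -30, -29, -28, -26, -25, -24, -23, -22, -21, -19, -18, -17, -16, -15, -13, -11, -8, -1, 0, 2, 4, 6, 9, 17, 34}, so |A + A| = 31. Thus K = 31/8. For comparison, the minimum possible |A + A| over all 8-element sets is 2·8 − 1 = 15 (so min K = 15/8), attained only by arithmetic progressions.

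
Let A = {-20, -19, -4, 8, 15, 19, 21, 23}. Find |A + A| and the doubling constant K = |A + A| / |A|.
K = |A + A| / |A| = 33/8

Enumerate A + A = {a + b : a, b ∈ A}. With |A| = 8, there are |A|^2 = 64 ordered sum pairs; collecting distinct values, A + A = {-40, -39, -38, -24, -23, -12, -11, -8, -5, -4, -1, 0, 1, 2, 3, 4, 11, 15, 16, 17, 19, 23, 27, 29, 30, 31, 34, 36, 38, 40, 42, 44, 46}, so |A + A| = 33. Thus K = 33/8. For comparison, the minimum possible |A + A| over all 8-element sets is 2·8 − 1 = 15 (so min K = 15/8), attained only by arithmetic progressions.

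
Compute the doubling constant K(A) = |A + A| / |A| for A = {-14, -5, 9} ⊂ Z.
K = |A + A| / |A| = 6/3 = 2

Enumerate A + A = {a + b : a, b ∈ A}. With |A| = 3, there are |A|^2 = 9 ordered sum pairs; collecting distinct values, A + A = {-28, -19, -10, -5, 4, 18}, so |A + A| = 6. Thus K = 6/3 = 2. For comparison, the minimum possible |A + A| over all 3-element sets is 2·3 − 1 = 5 (so min K = 5/3), attained only by arithmetic progressions.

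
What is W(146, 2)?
W(146, 2) = 146 + 1 = 147

A 2-term AP is any pair of integers, so a monochromatic 2-AP exists iff some colour is used at least twice. With 146 colours, the colouring i ↦ i on {1, ..., 146} uses each colour once, avoiding any monochromatic pair, so W(146, 2) > 146. For {1, ..., 147}, pigeonhole forces two integers of the same colour, which form a monochromatic 2-AP. Hence W(146, 2) = 147.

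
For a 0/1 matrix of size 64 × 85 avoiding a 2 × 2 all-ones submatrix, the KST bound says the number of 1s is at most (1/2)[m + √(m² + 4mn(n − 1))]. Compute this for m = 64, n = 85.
z(64, 85; 2, 2) ≤ (1/2)[64 + √(64² + 4·64·85·84)] = (1/2)[64 + √1831936] = 708.7452

Kővári–Sós–Turán: let r_1, ..., r_64 be the row sums and z = Σ r_i the total number of 1s. Each pair of columns can share at most one row with both entries 1 (else a 2×2 all-ones block appears), so Σ_i C(r_i, 2) ≤ C(85, 2) = 3570. By convexity Σ_i C(r_i, 2) ≥ 64·C(z/64, 2) = z(z − 64)/(2·64), giving z² − 64z − 64·85·84 ≤ 0 and hence z ≤ (1/2)[64 + √(4096 + 4·456960)] = (1/2)[64 + √1831936] ≈ (1/2)(64 + 1353.4903) = 708.7452.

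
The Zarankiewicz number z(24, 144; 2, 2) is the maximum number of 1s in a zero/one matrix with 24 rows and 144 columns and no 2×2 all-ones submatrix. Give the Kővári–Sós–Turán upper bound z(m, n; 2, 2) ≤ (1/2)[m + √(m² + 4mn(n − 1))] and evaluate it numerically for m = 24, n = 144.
z(24, 144; 2, 2) ≤ (1/2)[24 + √(24² + 4·24·144·143)] = (1/2)[24 + √1977408] = 715.1017

Kővári–Sós–Turán: let r_1, ..., r_24 be the row sums and z = Σ r_i the total number of 1s. Each pair of columns can share at most one row with both entries 1 (else a 2×2 all-ones block appears), so Σ_i C(r_i, 2) ≤ C(144, 2) = 10296. By convexity Σ_i C(r_i, 2) ≥ 24·C(z/24, 2) = z(z − 24)/(2·24), giving z² − 24z − 24·144·143 ≤ 0 and hence z ≤ (1/2)[24 + √(576 + 4·494208)] = (1/2)[24 + √1977408] ≈ (1/2)(24 + 1406.2034) = 715.1017.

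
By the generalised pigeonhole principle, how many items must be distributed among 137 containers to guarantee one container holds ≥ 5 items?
n = (5 − 1)·137 + 1 = 549

By the generalised pigeonhole principle, to guarantee some box contains ≥ r objects we need more than (r − 1) · k objects total. Threshold: n = (r − 1) · k + 1. With r = 5 and k = 137: n = 4 · 137 + 1 = 548 + 1 = 549. For n = 548 = 4 · 137, we can put exactly 4 objects in every box, avoiding 5 in any single one — so 549 is tight.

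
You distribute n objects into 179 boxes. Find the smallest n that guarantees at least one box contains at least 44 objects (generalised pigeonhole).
n = (44 − 1)·179 + 1 = 7698

By the generalised pigeonhole principle, to guarantee some box contains ≥ r objects we need more than (r − 1) · k objects total. Threshold: n = (r − 1) · k + 1. With r = 44 and k = 179: n = 43 · 179 + 1 = 7697 + 1 = 7698. For n = 7697 = 43 · 179, we can put exactly 43 objects in every box, avoiding 44 in any single one — so 7698 is tight.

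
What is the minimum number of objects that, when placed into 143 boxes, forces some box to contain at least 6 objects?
n = (6 − 1)·143 + 1 = 716

By the generalised pigeonhole principle, to guarantee some box contains ≥ r objects we need more than (r − 1) · k objects total. Threshold: n = (r − 1) · k + 1. With r = 6 and k = 143: n = 5 · 143 + 1 = 715 + 1 = 716. For n = 715 = 5 · 143, we can put exactly 5 objects in every box, avoiding 6 in any single one — so 716 is tight.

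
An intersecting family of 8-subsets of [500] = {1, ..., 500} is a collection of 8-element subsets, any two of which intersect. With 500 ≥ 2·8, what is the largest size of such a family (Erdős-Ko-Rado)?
max |F| = C(499, 7) = 1465266040247724

The Erdős-Ko-Rado theorem states: for n ≥ 2k, an intersecting family of k-subsets of an n-element set has size at most C(n − 1, k − 1), with equality for 'star' families {A ⊆ [n] : |A| = k, i ∈ A} (fix an element i). For n = 500, k = 8: C(499, 7) = 1465266040247724.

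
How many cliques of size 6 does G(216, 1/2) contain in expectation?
E[# K_6] = C(216, 6) · (1/2)^C(6, 2) = 131513824548 / 2^15 = 32878456137/8192 ≈ 4013483.415161

For each 6-subset S of vertices (there are C(216, 6) = 131513824548 such S), let X_S = 1 if S induces a K_6 (all C(6, 2) = 15 edges present). Then P(X_S = 1) = (1/2)^15 = 1/32768. By linearity of expectation, E[# K_6] = C(216, 6) · (1/2)^15 = 131513824548 / 32768 = 32878456137/8192 ≈ 4013483.415161.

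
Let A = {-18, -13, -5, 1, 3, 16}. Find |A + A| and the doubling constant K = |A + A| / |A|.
K = |A + A| / |A| = 19/6

Enumerate A + A = {a + b : a, b ∈ A}. With |A| = 6, there are |A|^2 = 36 ordered sum pairs; collecting distinct values, A + A = {-36, -31, -26, -23, -18, -17, -15, -12, -10, -4, -2, 2, 3, 4, 6, 11, 17, 19, 32}, so |A + A| = 19. Thus K = 19/6. For comparison, the minimum possible |A + A| over all 6-element sets is 2·6 − 1 = 11 (so min K = 11/6), attained only by arithmetic progressions.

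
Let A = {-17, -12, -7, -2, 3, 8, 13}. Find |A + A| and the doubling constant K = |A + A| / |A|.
K = |A + A| / |A| = 13/7

Enumerate A + A = {a + b : a, b ∈ A}. With |A| = 7, there are |A|^2 = 49 ordered sum pairs; collecting distinct values, A + A = {-34, -29, -24, -19, -14, -9, -4, 1, 6, 11, 16, 21, 26}, so |A + A| = 13. Thus K = 13/7. Here |A + A| = 2|A| − 1 = 13, the minimum possible — so K = 13/7 is minimal, which holds iff A is an arithmetic progression.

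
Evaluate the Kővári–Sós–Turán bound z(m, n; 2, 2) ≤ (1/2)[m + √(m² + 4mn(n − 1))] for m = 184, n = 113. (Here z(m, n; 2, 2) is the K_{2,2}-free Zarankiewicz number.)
z(184, 113; 2, 2) ≤ (1/2)[184 + √(184² + 4·184·113·112)] = (1/2)[184 + √9348672] = 1620.7799

Kővári–Sós–Turán: let r_1, ..., r_184 be the row sums and z = Σ r_i the total number of 1s. Each pair of columns can share at most one row with both entries 1 (else a 2×2 all-ones block appears), so Σ_i C(r_i, 2) ≤ C(113, 2) = 6328. By convexity Σ_i C(r_i, 2) ≥ 184·C(z/184, 2) = z(z − 184)/(2·184), giving z² − 184z − 184·113·112 ≤ 0 and hence z ≤ (1/2)[184 + √(33856 + 4·2328704)] = (1/2)[184 + √9348672] ≈ (1/2)(184 + 3057.5598) = 1620.7799.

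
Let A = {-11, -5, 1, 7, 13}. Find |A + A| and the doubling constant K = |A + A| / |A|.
K = |A + A| / |A| = 9/5

Enumerate A + A = {a + b : a, b ∈ A}. With |A| = 5, there are |A|^2 = 25 ordered sum pairs; collecting distinct values, A + A = {-22, -16, -10, -4, 2, 8, 14, 20, 26}, so |A + A| = 9. Thus K = 9/5. Here |A + A| = 2|A| − 1 = 9, the minimum possible — so K = 9/5 is minimal, which holds iff A is an arithmetic progression.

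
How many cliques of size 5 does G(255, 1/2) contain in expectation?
E[# K_5] = C(255, 5) · (1/2)^C(5, 2) = 8637487551 / 2^10 ≈ 8435046.436523

For each 5-subset S of vertices (there are C(255, 5) = 8637487551 such S), let X_S = 1 if S induces a K_5 (all C(5, 2) = 10 edges present). Then P(X_S = 1) = (1/2)^10 = 1/1024. By linearity of expectation, E[# K_5] = C(255, 5) · (1/2)^10 = 8637487551 / 1024 ≈ 8435046.436523.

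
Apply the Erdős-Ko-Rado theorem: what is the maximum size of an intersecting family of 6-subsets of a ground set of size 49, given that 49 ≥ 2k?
max |F| = C(48, 5) = 1712304

The Erdős-Ko-Rado theorem states: for n ≥ 2k, an intersecting family of k-subsets of an n-element set has size at most C(n − 1, k − 1), with equality for 'star' families {A ⊆ [n] : |A| = k, i ∈ A} (fix an element i). For n = 49, k = 6: C(48, 5) = 1712304.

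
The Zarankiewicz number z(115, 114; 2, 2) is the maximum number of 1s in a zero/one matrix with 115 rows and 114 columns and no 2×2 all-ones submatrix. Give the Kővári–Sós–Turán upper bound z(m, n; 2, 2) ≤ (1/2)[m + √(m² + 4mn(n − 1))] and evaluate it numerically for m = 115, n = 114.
z(115, 114; 2, 2) ≤ (1/2)[115 + √(115² + 4·115·114·113)] = (1/2)[115 + √5938945] = 1275.9975

Kővári–Sós–Turán: let r_1, ..., r_115 be the row sums and z = Σ r_i the total number of 1s. Each pair of columns can share at most one row with both entries 1 (else a 2×2 all-ones block appears), so Σ_i C(r_i, 2) ≤ C(114, 2) = 6441. By convexity Σ_i C(r_i, 2) ≥ 115·C(z/115, 2) = z(z − 115)/(2·115), giving z² − 115z − 115·114·113 ≤ 0 and hence z ≤ (1/2)[115 + √(13225 + 4·1481430)] = (1/2)[115 + √5938945] ≈ (1/2)(115 + 2436.9951) = 1275.9975.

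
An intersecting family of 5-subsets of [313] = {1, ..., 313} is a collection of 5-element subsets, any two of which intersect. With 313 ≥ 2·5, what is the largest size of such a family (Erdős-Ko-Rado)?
max |F| = C(312, 4) = 387278970

Erdős-Ko-Rado (1961): when n ≥ 2k, max |F| = C(n−1, k−1). The bound is attained by the star {A : i ∈ A} for any fixed i ∈ [n]. Here C(313−1, 5−1) = C(312, 4) = 387278970.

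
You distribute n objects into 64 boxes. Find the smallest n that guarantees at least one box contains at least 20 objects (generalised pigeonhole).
n = (20 − 1)·64 + 1 = 1217

By the generalised pigeonhole principle, to guarantee some box contains ≥ r objects we need more than (r − 1) · k objects total. Threshold: n = (r − 1) · k + 1. With r = 20 and k = 64: n = 19 · 64 + 1 = 1216 + 1 = 1217. For n = 1216 = 19 · 64, we can put exactly 19 objects in every box, avoiding 20 in any single one — so 1217 is tight.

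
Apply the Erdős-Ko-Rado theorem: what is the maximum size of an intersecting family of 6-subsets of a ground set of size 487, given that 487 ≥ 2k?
max |F| = C(486, 5) = 221327965782

The Erdős-Ko-Rado theorem states: for n ≥ 2k, an intersecting family of k-subsets of an n-element set has size at most C(n − 1, k − 1), with equality for 'star' families {A ⊆ [n] : |A| = k, i ∈ A} (fix an element i). For n = 487, k = 6: C(486, 5) = 221327965782.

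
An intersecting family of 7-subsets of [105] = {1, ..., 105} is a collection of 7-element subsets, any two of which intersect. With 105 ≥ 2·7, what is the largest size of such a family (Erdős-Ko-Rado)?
max |F| = C(104, 6) = 1517381580

The Erdős-Ko-Rado theorem states: for n ≥ 2k, an intersecting family of k-subsets of an n-element set has size at most C(n − 1, k − 1), with equality for 'star' families {A ⊆ [n] : |A| = k, i ∈ A} (fix an element i). For n = 105, k = 7: C(104, 6) = 1517381580.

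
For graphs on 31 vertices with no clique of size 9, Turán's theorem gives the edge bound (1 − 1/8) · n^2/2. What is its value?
Turán density bound = (7/8) · 31^2/2 = 6727/16 ≈ 420.4375

Turán's theorem: ex(n, K_{r+1}) is achieved by the complete r-partite Turán graph T(n, r) with parts as balanced as possible, and is at most (1 − 1/r) · n^2/2. For r = 8, n = 31: the density bound is (7/8) · 961/2 = 6727/16 ≈ 420.4375. The integer-valued extremum is e(T(31, 8)) = 420, which is strictly less than the density bound 6727/16 since 8 ∤ 31 (the parts of T(31, 8) cannot all be equal).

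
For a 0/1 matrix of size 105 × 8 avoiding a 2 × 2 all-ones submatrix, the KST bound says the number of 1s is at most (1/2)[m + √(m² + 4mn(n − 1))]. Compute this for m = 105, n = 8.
z(105, 8; 2, 2) ≤ (1/2)[105 + √(105² + 4·105·8·7)] = (1/2)[105 + √34545] = 145.4314

Kővári–Sós–Turán: let r_1, ..., r_105 be the row sums and z = Σ r_i the total number of 1s. Each pair of columns can share at most one row with both entries 1 (else a 2×2 all-ones block appears), so Σ_i C(r_i, 2) ≤ C(8, 2) = 28. By convexity Σ_i C(r_i, 2) ≥ 105·C(z/105, 2) = z(z − 105)/(2·105), giving z² − 105z − 105·8·7 ≤ 0 and hence z ≤ (1/2)[105 + √(11025 + 4·5880)] = (1/2)[105 + √34545] ≈ (1/2)(105 + 185.8629) = 145.4314.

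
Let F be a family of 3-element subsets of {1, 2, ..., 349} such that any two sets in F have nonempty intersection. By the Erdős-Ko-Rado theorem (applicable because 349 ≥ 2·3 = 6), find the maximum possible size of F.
max |F| = C(348, 2) = 60378

The Erdős-Ko-Rado theorem states: for n ≥ 2k, an intersecting family of k-subsets of an n-element set has size at most C(n − 1, k − 1), with equality for 'star' families {A ⊆ [n] : |A| = k, i ∈ A} (fix an element i). For n = 349, k = 3: C(348, 2) = 60378.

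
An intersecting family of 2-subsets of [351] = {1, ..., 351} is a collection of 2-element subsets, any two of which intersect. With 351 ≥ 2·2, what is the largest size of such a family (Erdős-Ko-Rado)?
max |F| = C(350, 1) = 350

Erdős-Ko-Rado (1961): when n ≥ 2k, max |F| = C(n−1, k−1). The bound is attained by the star {A : i ∈ A} for any fixed i ∈ [n]. Here C(351−1, 2−1) = C(350, 1) = 350.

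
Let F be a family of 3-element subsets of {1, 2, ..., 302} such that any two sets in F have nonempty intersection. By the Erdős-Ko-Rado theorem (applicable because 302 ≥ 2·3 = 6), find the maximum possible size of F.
max |F| = C(301, 2) = 45150

Erdős-Ko-Rado (1961): when n ≥ 2k, max |F| = C(n−1, k−1). The bound is attained by the star {A : i ∈ A} for any fixed i ∈ [n]. Here C(302−1, 3−1) = C(301, 2) = 45150.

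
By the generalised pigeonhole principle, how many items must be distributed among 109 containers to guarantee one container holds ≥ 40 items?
n = (40 − 1)·109 + 1 = 4252

By the generalised pigeonhole principle, to guarantee some box contains ≥ r objects we need more than (r − 1) · k objects total. Threshold: n = (r − 1) · k + 1. With r = 40 and k = 109: n = 39 · 109 + 1 = 4251 + 1 = 4252. For n = 4251 = 39 · 109, we can put exactly 39 objects in every box, avoiding 40 in any single one — so 4252 is tight.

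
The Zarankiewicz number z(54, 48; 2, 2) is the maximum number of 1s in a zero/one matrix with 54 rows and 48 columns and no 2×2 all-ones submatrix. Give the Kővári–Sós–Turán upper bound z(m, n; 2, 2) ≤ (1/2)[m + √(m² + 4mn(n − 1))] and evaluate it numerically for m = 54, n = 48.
z(54, 48; 2, 2) ≤ (1/2)[54 + √(54² + 4·54·48·47)] = (1/2)[54 + √490212] = 377.0757

Kővári–Sós–Turán: let r_1, ..., r_54 be the row sums and z = Σ r_i the total number of 1s. Each pair of columns can share at most one row with both entries 1 (else a 2×2 all-ones block appears), so Σ_i C(r_i, 2) ≤ C(48, 2) = 1128. By convexity Σ_i C(r_i, 2) ≥ 54·C(z/54, 2) = z(z − 54)/(2·54), giving z² − 54z − 54·48·47 ≤ 0 and hence z ≤ (1/2)[54 + √(2916 + 4·121824)] = (1/2)[54 + √490212] ≈ (1/2)(54 + 700.1514) = 377.0757.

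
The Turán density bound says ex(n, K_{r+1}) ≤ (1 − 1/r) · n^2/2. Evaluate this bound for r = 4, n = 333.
Turán density bound = (3/4) · 333^2/2 = 332667/8 ≈ 41583.375

Turán's theorem: ex(n, K_{r+1}) is achieved by the complete r-partite Turán graph T(n, r) with parts as balanced as possible, and is at most (1 − 1/r) · n^2/2. For r = 4, n = 333: the density bound is (3/4) · 110889/2 = 332667/8 ≈ 41583.375. The integer-valued extremum is e(T(333, 4)) = 41583, which is strictly less than the density bound 332667/8 since 4 ∤ 333 (the parts of T(333, 4) cannot all be equal).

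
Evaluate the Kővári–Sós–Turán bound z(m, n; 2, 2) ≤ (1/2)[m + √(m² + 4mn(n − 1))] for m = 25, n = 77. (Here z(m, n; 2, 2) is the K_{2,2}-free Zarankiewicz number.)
z(25, 77; 2, 2) ≤ (1/2)[25 + √(25² + 4·25·77·76)] = (1/2)[25 + √585825] = 395.196

Kővári–Sós–Turán: let r_1, ..., r_25 be the row sums and z = Σ r_i the total number of 1s. Each pair of columns can share at most one row with both entries 1 (else a 2×2 all-ones block appears), so Σ_i C(r_i, 2) ≤ C(77, 2) = 2926. By convexity Σ_i C(r_i, 2) ≥ 25·C(z/25, 2) = z(z − 25)/(2·25), giving z² − 25z − 25·77·76 ≤ 0 and hence z ≤ (1/2)[25 + √(625 + 4·146300)] = (1/2)[25 + √585825] ≈ (1/2)(25 + 765.3921) = 395.196.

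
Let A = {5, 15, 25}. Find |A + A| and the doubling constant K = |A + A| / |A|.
K = |A + A| / |A| = 5/3

Enumerate A + A = {a + b : a, b ∈ A}. With |A| = 3, there are |A|^2 = 9 ordered sum pairs; collecting distinct values, A + A = {10, 20, 30, 40, 50}, so |A + A| = 5. Thus K = 5/3. Here |A + A| = 2|A| − 1 = 5, the minimum possible — so K = 5/3 is minimal, which holds iff A is an arithmetic progression.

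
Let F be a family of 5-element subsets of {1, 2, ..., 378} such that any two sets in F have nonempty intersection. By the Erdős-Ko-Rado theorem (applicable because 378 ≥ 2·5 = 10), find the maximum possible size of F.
max |F| = C(377, 4) = 828363250

The Erdős-Ko-Rado theorem states: for n ≥ 2k, an intersecting family of k-subsets of an n-element set has size at most C(n − 1, k − 1), with equality for 'star' families {A ⊆ [n] : |A| = k, i ∈ A} (fix an element i). For n = 378, k = 5: C(377, 4) = 828363250.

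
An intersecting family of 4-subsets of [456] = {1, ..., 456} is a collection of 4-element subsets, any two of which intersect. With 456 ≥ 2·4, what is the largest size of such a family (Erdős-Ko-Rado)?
max |F| = C(455, 3) = 15596035

Erdős-Ko-Rado (1961): when n ≥ 2k, max |F| = C(n−1, k−1). The bound is attained by the star {A : i ∈ A} for any fixed i ∈ [n]. Here C(456−1, 4−1) = C(455, 3) = 15596035.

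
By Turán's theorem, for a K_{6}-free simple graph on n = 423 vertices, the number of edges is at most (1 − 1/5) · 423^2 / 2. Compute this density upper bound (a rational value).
Turán density bound = (4/5) · 423^2/2 = 357858/5 ≈ 71571.6

Turán's theorem: ex(n, K_{r+1}) is achieved by the complete r-partite Turán graph T(n, r) with parts as balanced as possible, and is at most (1 − 1/r) · n^2/2. For r = 5, n = 423: the density bound is (4/5) · 178929/2 = 357858/5 ≈ 71571.6. The integer-valued extremum is e(T(423, 5)) = 71571, which is strictly less than the density bound 357858/5 since 5 ∤ 423 (the parts of T(423, 5) cannot all be equal).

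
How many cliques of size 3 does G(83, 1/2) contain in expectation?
E[# K_3] = C(83, 3) · (1/2)^C(3, 2) = 91881 / 2^3 = 11485.125

For each 3-subset S of vertices (there are C(83, 3) = 91881 such S), let X_S = 1 if S induces a K_3 (all C(3, 2) = 3 edges present). Then P(X_S = 1) = (1/2)^3 = 1/8. By linearity of expectation, E[# K_3] = C(83, 3) · (1/2)^3 = 91881 / 8 = 11485.125.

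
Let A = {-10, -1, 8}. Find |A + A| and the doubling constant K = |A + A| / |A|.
K = |A + A| / |A| = 5/3

Enumerate A + A = {a + b : a, b ∈ A}. With |A| = 3, there are |A|^2 = 9 ordered sum pairs; collecting distinct values, A + A = {-20, -11, -2, 7, 16}, so |A + A| = 5. Thus K = 5/3. Here |A + A| = 2|A| − 1 = 5, the minimum possible — so K = 5/3 is minimal, which holds iff A is an arithmetic progression.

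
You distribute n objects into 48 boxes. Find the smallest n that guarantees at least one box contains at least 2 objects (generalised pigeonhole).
n = (2 − 1)·48 + 1 = 49

By the generalised pigeonhole principle, to guarantee some box contains ≥ r objects we need more than (r − 1) · k objects total. Threshold: n = (r − 1) · k + 1. With r = 2 and k = 48: n = 1 · 48 + 1 = 48 + 1 = 49. For n = 48 = 1 · 48, we can put exactly 1 objects in every box, avoiding 2 in any single one — so 49 is tight.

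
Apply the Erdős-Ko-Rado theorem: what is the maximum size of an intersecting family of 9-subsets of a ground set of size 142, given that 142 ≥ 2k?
max |F| = C(141, 8) = 3165326793495

The Erdős-Ko-Rado theorem states: for n ≥ 2k, an intersecting family of k-subsets of an n-element set has size at most C(n − 1, k − 1), with equality for 'star' families {A ⊆ [n] : |A| = k, i ∈ A} (fix an element i). For n = 142, k = 9: C(141, 8) = 3165326793495.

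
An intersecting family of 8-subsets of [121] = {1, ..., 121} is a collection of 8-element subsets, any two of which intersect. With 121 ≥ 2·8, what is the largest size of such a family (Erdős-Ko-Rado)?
max |F| = C(120, 7) = 59487568920

Erdős-Ko-Rado (1961): when n ≥ 2k, max |F| = C(n−1, k−1). The bound is attained by the star {A : i ∈ A} for any fixed i ∈ [n]. Here C(121−1, 8−1) = C(120, 7) = 59487568920.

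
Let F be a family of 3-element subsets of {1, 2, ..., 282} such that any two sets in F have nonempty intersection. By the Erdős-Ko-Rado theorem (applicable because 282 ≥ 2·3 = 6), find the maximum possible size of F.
max |F| = C(281, 2) = 39340

The Erdős-Ko-Rado theorem states: for n ≥ 2k, an intersecting family of k-subsets of an n-element set has size at most C(n − 1, k − 1), with equality for 'star' families {A ⊆ [n] : |A| = k, i ∈ A} (fix an element i). For n = 282, k = 3: C(281, 2) = 39340.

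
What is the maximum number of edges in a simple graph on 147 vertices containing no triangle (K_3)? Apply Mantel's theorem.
ex(147, K_3) = ⌊147^2/4⌋ = 5402

Mantel (1907): a triangle-free graph on n vertices has at most ⌊n^2/4⌋ edges, with equality for the complete bipartite graph K_{⌊n/2⌋, ⌈n/2⌉}. For n = 147: ⌊147^2/4⌋ = ⌊21609/4⌋ = 5402. The extremal graph is K_{73, 74}, which has 73·74 = 5402 edges.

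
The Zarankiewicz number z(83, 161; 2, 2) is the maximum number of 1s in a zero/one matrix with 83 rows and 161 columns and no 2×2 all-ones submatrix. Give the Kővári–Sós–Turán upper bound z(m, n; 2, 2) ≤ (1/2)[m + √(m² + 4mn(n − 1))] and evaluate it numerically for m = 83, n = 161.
z(83, 161; 2, 2) ≤ (1/2)[83 + √(83² + 4·83·161·160)] = (1/2)[83 + √8559209] = 1504.3063

Kővári–Sós–Turán: let r_1, ..., r_83 be the row sums and z = Σ r_i the total number of 1s. Each pair of columns can share at most one row with both entries 1 (else a 2×2 all-ones block appears), so Σ_i C(r_i, 2) ≤ C(161, 2) = 12880. By convexity Σ_i C(r_i, 2) ≥ 83·C(z/83, 2) = z(z − 83)/(2·83), giving z² − 83z − 83·161·160 ≤ 0 and hence z ≤ (1/2)[83 + √(6889 + 4·2138080)] = (1/2)[83 + √8559209] ≈ (1/2)(83 + 2925.6126) = 1504.3063.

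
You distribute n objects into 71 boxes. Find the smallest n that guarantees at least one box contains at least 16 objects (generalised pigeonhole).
n = (16 − 1)·71 + 1 = 1066

By the generalised pigeonhole principle, to guarantee some box contains ≥ r objects we need more than (r − 1) · k objects total. Threshold: n = (r − 1) · k + 1. With r = 16 and k = 71: n = 15 · 71 + 1 = 1065 + 1 = 1066. For n = 1065 = 15 · 71, we can put exactly 15 objects in every box, avoiding 16 in any single one — so 1066 is tight.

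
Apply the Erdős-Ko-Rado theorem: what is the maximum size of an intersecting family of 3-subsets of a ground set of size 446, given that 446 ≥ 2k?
max |F| = C(445, 2) = 98790

The Erdős-Ko-Rado theorem states: for n ≥ 2k, an intersecting family of k-subsets of an n-element set has size at most C(n − 1, k − 1), with equality for 'star' families {A ⊆ [n] : |A| = k, i ∈ A} (fix an element i). For n = 446, k = 3: C(445, 2) = 98790.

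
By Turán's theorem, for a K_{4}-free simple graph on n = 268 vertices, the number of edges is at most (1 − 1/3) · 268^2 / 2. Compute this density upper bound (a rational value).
Turán density bound = (2/3) · 268^2/2 = 71824/3 ≈ 23941.3333

Turán's theorem: ex(n, K_{r+1}) is achieved by the complete r-partite Turán graph T(n, r) with parts as balanced as possible, and is at most (1 − 1/r) · n^2/2. For r = 3, n = 268: the density bound is (2/3) · 71824/2 = 71824/3 ≈ 23941.3333. The integer-valued extremum is e(T(268, 3)) = 23941, which is strictly less than the density bound 71824/3 since 3 ∤ 268 (the parts of T(268, 3) cannot all be equal).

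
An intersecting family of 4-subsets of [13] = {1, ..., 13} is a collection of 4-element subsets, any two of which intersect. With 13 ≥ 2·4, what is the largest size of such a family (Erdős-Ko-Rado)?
max |F| = C(12, 3) = 220

Erdős-Ko-Rado (1961): when n ≥ 2k, max |F| = C(n−1, k−1). The bound is attained by the star {A : i ∈ A} for any fixed i ∈ [n]. Here C(13−1, 4−1) = C(12, 3) = 220.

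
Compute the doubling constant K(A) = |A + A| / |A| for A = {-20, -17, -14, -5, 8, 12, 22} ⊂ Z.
K = |A + A| / |A| = 27/7

Enumerate A + A = {a + b : a, b ∈ A}. With |A| = 7, there are |A|^2 = 49 ordered sum pairs; collecting distinct values, A + A = {-40, -37, -34, -31, -28, -25, -22, -19, -12, -10, -9, -8, -6, -5, -2, 2, 3, 5, 7, 8, 16, 17, 20, 24, 30, 34, 44}, so |A + A| = 27. Thus K = 27/7. For comparison, the minimum possible |A + A| over all 7-element sets is 2·7 − 1 = 13 (so min K = 13/7), attained only by arithmetic progressions.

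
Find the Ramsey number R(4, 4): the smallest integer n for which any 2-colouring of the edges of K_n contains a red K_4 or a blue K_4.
R(4, 4) = 18

Lower bound: an explicit 2-colouring of K_{17} (typically a Paley-type or other structured construction) avoids a red K_4 and a blue K_4, showing R(4, 4) > 17.
Upper bound: the Erdős–Szekeres recurrence R(r, t') ≤ R(r−1, t') + R(r, t'−1) yields R(4, 4) ≤ 18.
Hence R(4, 4) = 18.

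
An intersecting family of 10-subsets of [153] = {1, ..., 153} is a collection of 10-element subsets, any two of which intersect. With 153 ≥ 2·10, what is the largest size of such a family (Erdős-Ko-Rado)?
max |F| = C(152, 9) = 93755645897200

The Erdős-Ko-Rado theorem states: for n ≥ 2k, an intersecting family of k-subsets of an n-element set has size at most C(n − 1, k − 1), with equality for 'star' families {A ⊆ [n] : |A| = k, i ∈ A} (fix an element i). For n = 153, k = 10: C(152, 9) = 93755645897200.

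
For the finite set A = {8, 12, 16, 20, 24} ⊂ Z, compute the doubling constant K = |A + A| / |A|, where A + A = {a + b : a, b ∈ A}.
K = |A + A| / |A| = 9/5

Enumerate A + A = {a + b : a, b ∈ A}. With |A| = 5, there are |A|^2 = 25 ordered sum pairs; collecting distinct values, A + A = {16, 20, 24, 28, 32, 36, 40, 44, 48}, so |A + A| = 9. Thus K = 9/5. Here |A + A| = 2|A| − 1 = 9, the minimum possible — so K = 9/5 is minimal, which holds iff A is an arithmetic progression.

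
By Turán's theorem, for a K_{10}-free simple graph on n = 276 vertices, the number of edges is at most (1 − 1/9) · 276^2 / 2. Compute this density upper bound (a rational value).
Turán density bound = (8/9) · 276^2/2 = 33856

Turán's theorem: ex(n, K_{r+1}) is achieved by the complete r-partite Turán graph T(n, r) with parts as balanced as possible, and is at most (1 − 1/r) · n^2/2. For r = 9, n = 276: the density bound is (8/9) · 76176/2 = 33856. The integer-valued extremum is e(T(276, 9)) = 33855, which is strictly less than the density bound 33856 since 9 ∤ 276 (the parts of T(276, 9) cannot all be equal).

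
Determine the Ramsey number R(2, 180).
R(2, 180) = 180

R(2, k) = k for all k ≥ 2: in a 2-colouring of K_k, either some edge is red (a red K_2) or all edges are blue (a blue K_k). And K_{179} coloured all-blue has no blue K_180, so R(2, 180) > 179. Hence R(2, 180) = 180.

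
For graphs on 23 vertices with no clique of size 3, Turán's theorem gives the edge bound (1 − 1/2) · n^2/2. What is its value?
Turán density bound = (1/2) · 23^2/2 = 529/4 ≈ 132.25

Turán's theorem: ex(n, K_{r+1}) is achieved by the complete r-partite Turán graph T(n, r) with parts as balanced as possible, and is at most (1 − 1/r) · n^2/2. For r = 2, n = 23: the density bound is (1/2) · 529/2 = 529/4 ≈ 132.25. The integer-valued extremum is e(T(23, 2)) = 132, which is strictly less than the density bound 529/4 since 2 ∤ 23 (the parts of T(23, 2) cannot all be equal).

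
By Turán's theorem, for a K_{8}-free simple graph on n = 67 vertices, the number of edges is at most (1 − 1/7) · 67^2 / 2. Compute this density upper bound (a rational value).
Turán density bound = (6/7) · 67^2/2 = 13467/7 ≈ 1923.8571

Turán's theorem: ex(n, K_{r+1}) is achieved by the complete r-partite Turán graph T(n, r) with parts as balanced as possible, and is at most (1 − 1/r) · n^2/2. For r = 7, n = 67: the density bound is (6/7) · 4489/2 = 13467/7 ≈ 1923.8571. The integer-valued extremum is e(T(67, 7)) = 1923, which is strictly less than the density bound 13467/7 since 7 ∤ 67 (the parts of T(67, 7) cannot all be equal).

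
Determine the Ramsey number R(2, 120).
R(2, 120) = 120

R(2, k) = k for all k ≥ 2: in a 2-colouring of K_k, either some edge is red (a red K_2) or all edges are blue (a blue K_k). And K_{119} coloured all-blue has no blue K_120, so R(2, 120) > 119. Hence R(2, 120) = 120.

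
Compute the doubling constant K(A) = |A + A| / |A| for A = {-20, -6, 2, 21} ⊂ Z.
K = |A + A| / |A| = 10/4 = 5/2

Enumerate A + A = {a + b : a, b ∈ A}. With |A| = 4, there are |A|^2 = 16 ordered sum pairs; collecting distinct values, A + A = {-40, -26, -18, -12, -4, 1, 4, 15, 23, 42}, so |A + A| = 10. Thus K = 10/4 = 5/2. For comparison, the minimum possible |A + A| over all 4-element sets is 2·4 − 1 = 7 (so min K = 7/4), attained only by arithmetic progressions.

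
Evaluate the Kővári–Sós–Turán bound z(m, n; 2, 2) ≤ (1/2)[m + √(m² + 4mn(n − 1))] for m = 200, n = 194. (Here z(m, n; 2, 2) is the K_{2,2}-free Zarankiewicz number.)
z(200, 194; 2, 2) ≤ (1/2)[200 + √(200² + 4·200·194·193)] = (1/2)[200 + √29993600] = 2838.3207

Kővári–Sós–Turán: let r_1, ..., r_200 be the row sums and z = Σ r_i the total number of 1s. Each pair of columns can share at most one row with both entries 1 (else a 2×2 all-ones block appears), so Σ_i C(r_i, 2) ≤ C(194, 2) = 18721. By convexity Σ_i C(r_i, 2) ≥ 200·C(z/200, 2) = z(z − 200)/(2·200), giving z² − 200z − 200·194·193 ≤ 0 and hence z ≤ (1/2)[200 + √(40000 + 4·7488400)] = (1/2)[200 + √29993600] ≈ (1/2)(200 + 5476.6413) = 2838.3207.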